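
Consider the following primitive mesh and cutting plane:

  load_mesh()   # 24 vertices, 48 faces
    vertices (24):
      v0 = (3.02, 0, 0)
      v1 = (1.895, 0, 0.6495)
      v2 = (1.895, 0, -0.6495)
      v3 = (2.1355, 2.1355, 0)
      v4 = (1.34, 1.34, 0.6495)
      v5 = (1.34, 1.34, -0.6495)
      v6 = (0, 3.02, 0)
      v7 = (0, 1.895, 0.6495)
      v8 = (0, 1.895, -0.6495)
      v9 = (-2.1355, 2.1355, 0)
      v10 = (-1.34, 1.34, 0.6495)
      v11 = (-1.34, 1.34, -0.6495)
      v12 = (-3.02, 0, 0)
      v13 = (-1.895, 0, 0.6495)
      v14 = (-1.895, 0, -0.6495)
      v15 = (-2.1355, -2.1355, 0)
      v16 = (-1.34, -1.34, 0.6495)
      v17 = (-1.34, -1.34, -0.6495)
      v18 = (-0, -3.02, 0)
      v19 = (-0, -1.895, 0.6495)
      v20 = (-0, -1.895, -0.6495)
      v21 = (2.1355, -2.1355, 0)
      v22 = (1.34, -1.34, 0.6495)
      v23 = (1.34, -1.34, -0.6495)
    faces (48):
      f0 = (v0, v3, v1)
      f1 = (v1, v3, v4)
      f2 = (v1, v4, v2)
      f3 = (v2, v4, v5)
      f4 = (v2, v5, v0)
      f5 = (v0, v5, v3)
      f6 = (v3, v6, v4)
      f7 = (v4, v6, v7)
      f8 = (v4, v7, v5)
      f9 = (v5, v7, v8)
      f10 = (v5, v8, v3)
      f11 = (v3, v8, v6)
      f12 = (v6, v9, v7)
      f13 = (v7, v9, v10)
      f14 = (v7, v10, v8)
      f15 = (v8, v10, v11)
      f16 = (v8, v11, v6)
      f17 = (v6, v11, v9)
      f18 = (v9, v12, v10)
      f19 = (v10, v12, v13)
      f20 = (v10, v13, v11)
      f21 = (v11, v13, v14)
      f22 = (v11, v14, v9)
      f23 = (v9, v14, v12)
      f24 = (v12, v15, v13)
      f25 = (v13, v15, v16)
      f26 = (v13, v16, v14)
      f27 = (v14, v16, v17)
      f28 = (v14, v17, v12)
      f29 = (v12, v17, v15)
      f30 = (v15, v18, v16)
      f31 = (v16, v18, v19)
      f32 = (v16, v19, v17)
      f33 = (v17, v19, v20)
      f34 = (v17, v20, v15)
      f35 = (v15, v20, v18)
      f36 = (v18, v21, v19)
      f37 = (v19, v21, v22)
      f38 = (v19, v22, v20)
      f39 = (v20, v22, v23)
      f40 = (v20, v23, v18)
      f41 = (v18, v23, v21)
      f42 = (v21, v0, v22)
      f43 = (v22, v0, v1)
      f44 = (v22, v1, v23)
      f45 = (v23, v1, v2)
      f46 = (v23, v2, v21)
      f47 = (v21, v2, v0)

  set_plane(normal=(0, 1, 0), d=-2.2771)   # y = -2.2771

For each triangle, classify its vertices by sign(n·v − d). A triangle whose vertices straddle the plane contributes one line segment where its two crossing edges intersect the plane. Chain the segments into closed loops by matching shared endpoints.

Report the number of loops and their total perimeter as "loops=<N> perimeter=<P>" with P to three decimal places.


loops=1 perimeter=7.377

Straddling triangles (6 of 48):
  (v15,v18,v16) [+-+] → (-1.79363, -2.2771, 0)–(-0.592551, -2.2771, 0.28721)  len=1.2349
  (v16,v18,v19) [+-+] → (-0.592551, -2.2771, 0.28721)–(0, -2.2771, 0.428901)  len=0.6093
  (v15,v20,v18) [++-] → (0, -2.2771, -0.428901)–(-1.79363, -2.2771, 0)  len=1.8442
  (v18,v21,v19) [-++] → (1.79363, -2.2771, 0)–(0, -2.2771, 0.428901)  len=1.8442
  (v20,v23,v18) [++-] → (0.592551, -2.2771, -0.28721)–(0, -2.2771, -0.428901)  len=0.6093
  (v18,v23,v21) [-++] → (0.592551, -2.2771, -0.28721)–(1.79363, -2.2771, 0)  len=1.2349

Chained into 1 loop(s):
  loop 1: 6 segments, perimeter = 7.3768
Total perimeter = 7.377


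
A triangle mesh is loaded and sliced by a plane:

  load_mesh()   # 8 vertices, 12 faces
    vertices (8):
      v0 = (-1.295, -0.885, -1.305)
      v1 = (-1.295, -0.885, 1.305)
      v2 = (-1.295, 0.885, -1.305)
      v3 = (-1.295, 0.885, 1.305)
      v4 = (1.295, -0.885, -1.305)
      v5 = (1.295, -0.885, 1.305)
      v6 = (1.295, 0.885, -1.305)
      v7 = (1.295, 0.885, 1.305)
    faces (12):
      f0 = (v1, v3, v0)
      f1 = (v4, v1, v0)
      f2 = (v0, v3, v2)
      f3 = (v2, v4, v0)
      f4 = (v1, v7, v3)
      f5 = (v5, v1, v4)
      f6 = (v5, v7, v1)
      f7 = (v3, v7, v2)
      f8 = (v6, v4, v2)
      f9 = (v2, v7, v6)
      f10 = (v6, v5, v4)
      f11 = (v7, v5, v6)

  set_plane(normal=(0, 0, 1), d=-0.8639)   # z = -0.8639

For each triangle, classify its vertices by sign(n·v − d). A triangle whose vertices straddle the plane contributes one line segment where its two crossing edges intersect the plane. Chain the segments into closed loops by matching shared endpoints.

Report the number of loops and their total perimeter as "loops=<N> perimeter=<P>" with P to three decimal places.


Straddling triangles (8 of 12):
  (v1,v3,v0) [++-] → (-1.295, -0.585863, -0.8639)–(-1.295, -0.885, -0.8639)  len=0.2991
  (v4,v1,v0) [-+-] → (0.85728, -0.885, -0.8639)–(-1.295, -0.885, -0.8639)  len=2.1523
  (v0,v3,v2) [-+-] → (-1.295, -0.585863, -0.8639)–(-1.295, 0.885, -0.8639)  len=1.4709
  (v5,v1,v4) [++-] → (0.85728, -0.885, -0.8639)–(1.295, -0.885, -0.8639)  len=0.4377
  (v3,v7,v2) [++-] → (-0.85728, 0.885, -0.8639)–(-1.295, 0.885, -0.8639)  len=0.4377
  (v2,v7,v6) [-+-] → (-0.85728, 0.885, -0.8639)–(1.295, 0.885, -0.8639)  len=2.1523
  (v6,v5,v4) [-+-] → (1.295, 0.585863, -0.8639)–(1.295, -0.885, -0.8639)  len=1.4709
  (v7,v5,v6) [++-] → (1.295, 0.585863, -0.8639)–(1.295, 0.885, -0.8639)  len=0.2991

Chained into 1 loop(s):
  loop 1: 8 segments, perimeter = 8.7200
Total perimeter = 8.720

loops=1 perimeter=8.720


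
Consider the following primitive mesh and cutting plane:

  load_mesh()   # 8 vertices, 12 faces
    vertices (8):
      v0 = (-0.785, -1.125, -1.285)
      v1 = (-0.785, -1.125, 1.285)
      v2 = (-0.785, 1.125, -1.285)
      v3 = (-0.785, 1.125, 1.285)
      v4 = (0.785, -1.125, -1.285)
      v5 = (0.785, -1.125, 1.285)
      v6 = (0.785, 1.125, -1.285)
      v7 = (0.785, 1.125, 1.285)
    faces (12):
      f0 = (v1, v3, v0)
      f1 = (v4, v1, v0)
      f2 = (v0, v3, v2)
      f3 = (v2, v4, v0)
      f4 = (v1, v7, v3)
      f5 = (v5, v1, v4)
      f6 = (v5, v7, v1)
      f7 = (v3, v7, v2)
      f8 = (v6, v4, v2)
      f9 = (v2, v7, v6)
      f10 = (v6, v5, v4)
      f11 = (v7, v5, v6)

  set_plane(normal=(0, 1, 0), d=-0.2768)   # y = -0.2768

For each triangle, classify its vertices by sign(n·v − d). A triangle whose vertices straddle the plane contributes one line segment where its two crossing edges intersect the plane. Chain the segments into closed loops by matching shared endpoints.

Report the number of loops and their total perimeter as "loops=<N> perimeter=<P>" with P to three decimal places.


loops=1 perimeter=8.280

Straddling triangles (8 of 12):
  (v1,v3,v0) [-+-] → (-0.785, -0.2768, 1.285)–(-0.785, -0.2768, -0.316167)  len=1.6012
  (v0,v3,v2) [-++] → (-0.785, -0.2768, -0.316167)–(-0.785, -0.2768, -1.285)  len=0.9688
  (v2,v4,v0) [+--] → (0.193145, -0.2768, -1.285)–(-0.785, -0.2768, -1.285)  len=0.9781
  (v1,v7,v3) [-++] → (-0.193145, -0.2768, 1.285)–(-0.785, -0.2768, 1.285)  len=0.5919
  (v5,v7,v1) [-+-] → (0.785, -0.2768, 1.285)–(-0.193145, -0.2768, 1.285)  len=0.9781
  (v6,v4,v2) [+-+] → (0.785, -0.2768, -1.285)–(0.193145, -0.2768, -1.285)  len=0.5919
  (v6,v5,v4) [+--] → (0.785, -0.2768, 0.316167)–(0.785, -0.2768, -1.285)  len=1.6012
  (v7,v5,v6) [+-+] → (0.785, -0.2768, 1.285)–(0.785, -0.2768, 0.316167)  len=0.9688

Chained into 1 loop(s):
  loop 1: 8 segments, perimeter = 8.2800
Total perimeter = 8.280


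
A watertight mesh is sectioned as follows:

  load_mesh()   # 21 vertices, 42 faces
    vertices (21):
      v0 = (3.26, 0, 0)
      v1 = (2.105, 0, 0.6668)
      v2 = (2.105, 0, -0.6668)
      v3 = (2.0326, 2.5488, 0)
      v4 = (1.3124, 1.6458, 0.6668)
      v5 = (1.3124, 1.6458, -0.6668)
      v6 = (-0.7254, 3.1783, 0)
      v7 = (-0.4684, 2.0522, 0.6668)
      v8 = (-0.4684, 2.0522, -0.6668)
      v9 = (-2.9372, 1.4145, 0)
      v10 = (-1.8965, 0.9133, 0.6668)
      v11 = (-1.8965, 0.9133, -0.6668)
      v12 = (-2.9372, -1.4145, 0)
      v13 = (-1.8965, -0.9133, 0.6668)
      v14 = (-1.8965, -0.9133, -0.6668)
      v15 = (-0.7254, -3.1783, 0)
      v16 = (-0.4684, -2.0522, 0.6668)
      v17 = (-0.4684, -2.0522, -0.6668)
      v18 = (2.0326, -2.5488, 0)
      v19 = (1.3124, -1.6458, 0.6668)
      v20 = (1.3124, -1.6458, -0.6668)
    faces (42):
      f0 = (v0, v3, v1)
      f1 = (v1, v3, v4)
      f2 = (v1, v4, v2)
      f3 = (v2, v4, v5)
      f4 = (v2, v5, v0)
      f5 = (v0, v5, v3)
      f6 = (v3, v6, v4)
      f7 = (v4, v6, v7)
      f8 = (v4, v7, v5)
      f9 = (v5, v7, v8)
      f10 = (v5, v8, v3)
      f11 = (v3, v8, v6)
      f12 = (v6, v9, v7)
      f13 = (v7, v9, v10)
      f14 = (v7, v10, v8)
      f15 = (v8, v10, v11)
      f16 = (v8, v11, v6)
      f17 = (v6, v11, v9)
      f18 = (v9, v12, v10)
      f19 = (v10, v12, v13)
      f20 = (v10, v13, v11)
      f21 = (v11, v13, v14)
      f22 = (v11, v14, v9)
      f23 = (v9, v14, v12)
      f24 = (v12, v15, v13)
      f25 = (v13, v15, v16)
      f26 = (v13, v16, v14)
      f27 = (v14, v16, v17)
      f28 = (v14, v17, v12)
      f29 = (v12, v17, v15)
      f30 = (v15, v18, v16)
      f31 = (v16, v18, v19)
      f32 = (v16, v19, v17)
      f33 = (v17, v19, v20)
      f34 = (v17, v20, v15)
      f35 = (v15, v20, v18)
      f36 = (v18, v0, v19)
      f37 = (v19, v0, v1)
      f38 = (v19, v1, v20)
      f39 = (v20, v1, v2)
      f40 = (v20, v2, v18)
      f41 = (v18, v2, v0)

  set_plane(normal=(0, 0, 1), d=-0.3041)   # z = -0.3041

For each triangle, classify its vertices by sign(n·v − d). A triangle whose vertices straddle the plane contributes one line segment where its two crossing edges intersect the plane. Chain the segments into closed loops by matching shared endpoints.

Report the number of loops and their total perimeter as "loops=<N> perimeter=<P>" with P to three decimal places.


Straddling triangles (28 of 42):
  (v1,v4,v2) [++-] → (1.88944, 0.447609, -0.3041)–(2.105, 0, -0.3041)  len=0.4968
  (v2,v4,v5) [-+-] → (1.88944, 0.447609, -0.3041)–(1.3124, 1.6458, -0.3041)  len=1.3299
  (v2,v5,v0) [--+] → (2.37178, 0.750582, -0.3041)–(2.73325, 0, -0.3041)  len=0.8331
  (v0,v5,v3) [+-+] → (2.37178, 0.750582, -0.3041)–(1.70415, 2.13698, -0.3041)  len=1.5388
  (v4,v7,v5) [++-] → (0.828075, 1.75633, -0.3041)–(1.3124, 1.6458, -0.3041)  len=0.4968
  (v5,v7,v8) [-+-] → (0.828075, 1.75633, -0.3041)–(-0.4684, 2.0522, -0.3041)  len=1.3298
  (v5,v8,v3) [--+] → (0.891997, 2.32232, -0.3041)–(1.70415, 2.13698, -0.3041)  len=0.8330
  (v3,v8,v6) [+-+] → (0.891997, 2.32232, -0.3041)–(-0.608193, 2.66473, -0.3041)  len=1.5388
  (v7,v10,v8) [++-] → (-0.856801, 1.74245, -0.3041)–(-0.4684, 2.0522, -0.3041)  len=0.4968
  (v8,v10,v11) [-+-] → (-0.856801, 1.74245, -0.3041)–(-1.8965, 0.9133, -0.3041)  len=1.3298
  (v8,v11,v6) [--+] → (-1.25949, 2.14533, -0.3041)–(-0.608193, 2.66473, -0.3041)  len=0.8330
  (v6,v11,v9) [+-+] → (-1.25949, 2.14533, -0.3041)–(-2.46258, 1.18592, -0.3041)  len=1.5388
  (v10,v13,v11) [++-] → (-1.8965, 0.416518, -0.3041)–(-1.8965, 0.9133, -0.3041)  len=0.4968
  (v11,v13,v14) [-+-] → (-1.8965, 0.416518, -0.3041)–(-1.8965, -0.9133, -0.3041)  len=1.3298
  (v11,v14,v9) [--+] → (-2.46258, 0.352886, -0.3041)–(-2.46258, 1.18592, -0.3041)  len=0.8330
  (v9,v14,v12) [+-+] → (-2.46258, 0.352886, -0.3041)–(-2.46258, -1.18592, -0.3041)  len=1.5388
  (v13,v16,v14) [++-] → (-1.5081, -1.22305, -0.3041)–(-1.8965, -0.9133, -0.3041)  len=0.4968
  (v14,v16,v17) [-+-] → (-1.5081, -1.22305, -0.3041)–(-0.4684, -2.0522, -0.3041)  len=1.3298
  (v14,v17,v12) [--+] → (-1.81128, -1.70533, -0.3041)–(-2.46258, -1.18592, -0.3041)  len=0.8330
  (v12,v17,v15) [+-+] → (-1.81128, -1.70533, -0.3041)–(-0.608193, -2.66473, -0.3041)  len=1.5388
  (v16,v19,v17) [++-] → (0.0159253, -1.94167, -0.3041)–(-0.4684, -2.0522, -0.3041)  len=0.4968
  (v17,v19,v20) [-+-] → (0.0159253, -1.94167, -0.3041)–(1.3124, -1.6458, -0.3041)  len=1.3298
  (v17,v20,v15) [--+] → (0.203957, -2.47939, -0.3041)–(-0.608193, -2.66473, -0.3041)  len=0.8330
  (v15,v20,v18) [+-+] → (0.203957, -2.47939, -0.3041)–(1.70415, -2.13698, -0.3041)  len=1.5388
  (v19,v1,v20) [++-] → (1.52796, -1.19819, -0.3041)–(1.3124, -1.6458, -0.3041)  len=0.4968
  (v20,v1,v2) [-+-] → (1.52796, -1.19819, -0.3041)–(2.105, 0, -0.3041)  len=1.3299
  (v20,v2,v18) [--+] → (2.06562, -1.3864, -0.3041)–(1.70415, -2.13698, -0.3041)  len=0.8331
  (v18,v2,v0) [+-+] → (2.06562, -1.3864, -0.3041)–(2.73325, 0, -0.3041)  len=1.5388

Chained into 2 loop(s):
  loop 1: 14 segments, perimeter = 12.7864
  loop 2: 14 segments, perimeter = 16.6029
Total perimeter = 29.389

loops=2 perimeter=29.389


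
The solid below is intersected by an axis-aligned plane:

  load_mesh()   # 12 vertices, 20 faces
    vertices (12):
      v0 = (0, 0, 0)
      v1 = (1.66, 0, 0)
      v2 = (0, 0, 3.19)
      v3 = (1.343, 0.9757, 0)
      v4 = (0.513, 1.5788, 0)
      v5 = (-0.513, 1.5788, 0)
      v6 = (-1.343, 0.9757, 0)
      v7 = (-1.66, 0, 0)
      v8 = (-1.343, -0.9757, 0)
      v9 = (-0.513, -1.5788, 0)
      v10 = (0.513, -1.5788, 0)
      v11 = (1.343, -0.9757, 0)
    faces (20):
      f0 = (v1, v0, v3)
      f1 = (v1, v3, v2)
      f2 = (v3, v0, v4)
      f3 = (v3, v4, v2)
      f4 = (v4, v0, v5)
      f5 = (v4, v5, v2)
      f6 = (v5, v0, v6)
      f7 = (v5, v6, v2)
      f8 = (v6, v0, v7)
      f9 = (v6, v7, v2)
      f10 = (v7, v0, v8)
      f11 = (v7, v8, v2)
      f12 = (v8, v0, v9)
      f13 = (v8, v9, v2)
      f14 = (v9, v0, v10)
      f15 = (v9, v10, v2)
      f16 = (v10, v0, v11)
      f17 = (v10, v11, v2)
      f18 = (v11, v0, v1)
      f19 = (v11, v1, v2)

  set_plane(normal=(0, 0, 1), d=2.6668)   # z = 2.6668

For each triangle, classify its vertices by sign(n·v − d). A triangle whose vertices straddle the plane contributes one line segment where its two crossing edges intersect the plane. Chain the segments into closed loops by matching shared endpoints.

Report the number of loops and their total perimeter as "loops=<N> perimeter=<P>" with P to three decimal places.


Straddling triangles (10 of 20):
  (v1,v3,v2) [--+] → (0.220269, 0.160027, 2.6668)–(0.272261, 0, 2.6668)  len=0.1683
  (v3,v4,v2) [--+] → (0.0841384, 0.258943, 2.6668)–(0.220269, 0.160027, 2.6668)  len=0.1683
  (v4,v5,v2) [--+] → (-0.0841384, 0.258943, 2.6668)–(0.0841384, 0.258943, 2.6668)  len=0.1683
  (v5,v6,v2) [--+] → (-0.220269, 0.160027, 2.6668)–(-0.0841384, 0.258943, 2.6668)  len=0.1683
  (v6,v7,v2) [--+] → (-0.272261, 0, 2.6668)–(-0.220269, 0.160027, 2.6668)  len=0.1683
  (v7,v8,v2) [--+] → (-0.220269, -0.160027, 2.6668)–(-0.272261, 0, 2.6668)  len=0.1683
  (v8,v9,v2) [--+] → (-0.0841384, -0.258943, 2.6668)–(-0.220269, -0.160027, 2.6668)  len=0.1683
  (v9,v10,v2) [--+] → (0.0841384, -0.258943, 2.6668)–(-0.0841384, -0.258943, 2.6668)  len=0.1683
  (v10,v11,v2) [--+] → (0.220269, -0.160027, 2.6668)–(0.0841384, -0.258943, 2.6668)  len=0.1683
  (v11,v1,v2) [--+] → (0.272261, 0, 2.6668)–(0.220269, -0.160027, 2.6668)  len=0.1683

Chained into 1 loop(s):
  loop 1: 10 segments, perimeter = 1.6827
Total perimeter = 1.683

loops=1 perimeter=1.683


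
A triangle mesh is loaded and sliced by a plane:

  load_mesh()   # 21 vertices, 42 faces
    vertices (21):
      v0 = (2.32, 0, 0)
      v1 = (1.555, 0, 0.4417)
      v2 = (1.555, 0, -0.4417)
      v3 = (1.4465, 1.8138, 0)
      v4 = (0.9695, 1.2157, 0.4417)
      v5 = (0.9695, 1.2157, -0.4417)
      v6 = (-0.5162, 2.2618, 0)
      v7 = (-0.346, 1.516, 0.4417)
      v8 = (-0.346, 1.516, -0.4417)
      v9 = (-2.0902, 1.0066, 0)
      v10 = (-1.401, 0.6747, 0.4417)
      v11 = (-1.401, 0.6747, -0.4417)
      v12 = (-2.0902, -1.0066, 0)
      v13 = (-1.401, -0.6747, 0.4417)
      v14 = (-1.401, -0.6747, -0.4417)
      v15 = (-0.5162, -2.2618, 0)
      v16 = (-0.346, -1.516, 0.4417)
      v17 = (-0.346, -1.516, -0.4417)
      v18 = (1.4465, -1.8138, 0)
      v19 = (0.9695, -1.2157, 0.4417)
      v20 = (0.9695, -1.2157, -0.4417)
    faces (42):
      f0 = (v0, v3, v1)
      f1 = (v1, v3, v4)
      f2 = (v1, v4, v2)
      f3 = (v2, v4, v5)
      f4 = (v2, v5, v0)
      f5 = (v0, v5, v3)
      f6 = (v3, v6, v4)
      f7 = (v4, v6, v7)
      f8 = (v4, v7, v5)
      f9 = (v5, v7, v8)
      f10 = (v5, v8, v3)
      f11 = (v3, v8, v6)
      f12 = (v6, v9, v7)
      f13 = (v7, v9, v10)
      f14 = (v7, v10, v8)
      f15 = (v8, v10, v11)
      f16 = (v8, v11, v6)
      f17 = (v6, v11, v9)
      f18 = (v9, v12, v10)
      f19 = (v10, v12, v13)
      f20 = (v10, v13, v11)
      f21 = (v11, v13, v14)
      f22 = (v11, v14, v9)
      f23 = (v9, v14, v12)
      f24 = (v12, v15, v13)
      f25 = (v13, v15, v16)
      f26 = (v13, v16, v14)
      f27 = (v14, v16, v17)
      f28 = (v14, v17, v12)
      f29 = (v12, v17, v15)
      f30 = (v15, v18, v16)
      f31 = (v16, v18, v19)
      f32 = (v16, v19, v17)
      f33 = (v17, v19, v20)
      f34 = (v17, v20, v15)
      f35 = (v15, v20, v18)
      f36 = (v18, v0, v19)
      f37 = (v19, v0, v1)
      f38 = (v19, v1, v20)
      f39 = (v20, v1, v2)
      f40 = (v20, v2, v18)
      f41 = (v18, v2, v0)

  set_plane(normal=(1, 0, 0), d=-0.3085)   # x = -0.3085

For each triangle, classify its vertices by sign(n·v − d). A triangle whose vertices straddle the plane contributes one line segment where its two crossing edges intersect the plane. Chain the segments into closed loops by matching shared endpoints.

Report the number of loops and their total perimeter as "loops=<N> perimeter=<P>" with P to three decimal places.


Straddling triangles (12 of 42):
  (v3,v6,v4) [+-+] → (-0.3085, 2.21439, 0)–(-0.3085, 2.11556, 0.0617494)  len=0.1165
  (v4,v6,v7) [+--] → (-0.3085, 2.11556, 0.0617494)–(-0.3085, 1.50744, 0.4417)  len=0.7171
  (v4,v7,v5) [+-+] → (-0.3085, 1.50744, 0.4417)–(-0.3085, 1.50744, 0.416518)  len=0.0252
  (v5,v7,v8) [+--] → (-0.3085, 1.50744, 0.416518)–(-0.3085, 1.50744, -0.4417)  len=0.8582
  (v5,v8,v3) [+-+] → (-0.3085, 1.50744, -0.4417)–(-0.3085, 1.52223, -0.432459)  len=0.0174
  (v3,v8,v6) [+--] → (-0.3085, 1.52223, -0.432459)–(-0.3085, 2.21439, 0)  len=0.8162
  (v15,v18,v16) [-+-] → (-0.3085, -2.21439, 0)–(-0.3085, -1.52223, 0.432459)  len=0.8162
  (v16,v18,v19) [-++] → (-0.3085, -1.52223, 0.432459)–(-0.3085, -1.50744, 0.4417)  len=0.0174
  (v16,v19,v17) [-+-] → (-0.3085, -1.50744, 0.4417)–(-0.3085, -1.50744, -0.416518)  len=0.8582
  (v17,v19,v20) [-++] → (-0.3085, -1.50744, -0.416518)–(-0.3085, -1.50744, -0.4417)  len=0.0252
  (v17,v20,v15) [-+-] → (-0.3085, -1.50744, -0.4417)–(-0.3085, -2.11556, -0.0617494)  len=0.7171
  (v15,v20,v18) [-++] → (-0.3085, -2.11556, -0.0617494)–(-0.3085, -2.21439, 0)  len=0.1165

Chained into 2 loop(s):
  loop 1: 6 segments, perimeter = 2.5506
  loop 2: 6 segments, perimeter = 2.5506
Total perimeter = 5.101

loops=2 perimeter=5.101


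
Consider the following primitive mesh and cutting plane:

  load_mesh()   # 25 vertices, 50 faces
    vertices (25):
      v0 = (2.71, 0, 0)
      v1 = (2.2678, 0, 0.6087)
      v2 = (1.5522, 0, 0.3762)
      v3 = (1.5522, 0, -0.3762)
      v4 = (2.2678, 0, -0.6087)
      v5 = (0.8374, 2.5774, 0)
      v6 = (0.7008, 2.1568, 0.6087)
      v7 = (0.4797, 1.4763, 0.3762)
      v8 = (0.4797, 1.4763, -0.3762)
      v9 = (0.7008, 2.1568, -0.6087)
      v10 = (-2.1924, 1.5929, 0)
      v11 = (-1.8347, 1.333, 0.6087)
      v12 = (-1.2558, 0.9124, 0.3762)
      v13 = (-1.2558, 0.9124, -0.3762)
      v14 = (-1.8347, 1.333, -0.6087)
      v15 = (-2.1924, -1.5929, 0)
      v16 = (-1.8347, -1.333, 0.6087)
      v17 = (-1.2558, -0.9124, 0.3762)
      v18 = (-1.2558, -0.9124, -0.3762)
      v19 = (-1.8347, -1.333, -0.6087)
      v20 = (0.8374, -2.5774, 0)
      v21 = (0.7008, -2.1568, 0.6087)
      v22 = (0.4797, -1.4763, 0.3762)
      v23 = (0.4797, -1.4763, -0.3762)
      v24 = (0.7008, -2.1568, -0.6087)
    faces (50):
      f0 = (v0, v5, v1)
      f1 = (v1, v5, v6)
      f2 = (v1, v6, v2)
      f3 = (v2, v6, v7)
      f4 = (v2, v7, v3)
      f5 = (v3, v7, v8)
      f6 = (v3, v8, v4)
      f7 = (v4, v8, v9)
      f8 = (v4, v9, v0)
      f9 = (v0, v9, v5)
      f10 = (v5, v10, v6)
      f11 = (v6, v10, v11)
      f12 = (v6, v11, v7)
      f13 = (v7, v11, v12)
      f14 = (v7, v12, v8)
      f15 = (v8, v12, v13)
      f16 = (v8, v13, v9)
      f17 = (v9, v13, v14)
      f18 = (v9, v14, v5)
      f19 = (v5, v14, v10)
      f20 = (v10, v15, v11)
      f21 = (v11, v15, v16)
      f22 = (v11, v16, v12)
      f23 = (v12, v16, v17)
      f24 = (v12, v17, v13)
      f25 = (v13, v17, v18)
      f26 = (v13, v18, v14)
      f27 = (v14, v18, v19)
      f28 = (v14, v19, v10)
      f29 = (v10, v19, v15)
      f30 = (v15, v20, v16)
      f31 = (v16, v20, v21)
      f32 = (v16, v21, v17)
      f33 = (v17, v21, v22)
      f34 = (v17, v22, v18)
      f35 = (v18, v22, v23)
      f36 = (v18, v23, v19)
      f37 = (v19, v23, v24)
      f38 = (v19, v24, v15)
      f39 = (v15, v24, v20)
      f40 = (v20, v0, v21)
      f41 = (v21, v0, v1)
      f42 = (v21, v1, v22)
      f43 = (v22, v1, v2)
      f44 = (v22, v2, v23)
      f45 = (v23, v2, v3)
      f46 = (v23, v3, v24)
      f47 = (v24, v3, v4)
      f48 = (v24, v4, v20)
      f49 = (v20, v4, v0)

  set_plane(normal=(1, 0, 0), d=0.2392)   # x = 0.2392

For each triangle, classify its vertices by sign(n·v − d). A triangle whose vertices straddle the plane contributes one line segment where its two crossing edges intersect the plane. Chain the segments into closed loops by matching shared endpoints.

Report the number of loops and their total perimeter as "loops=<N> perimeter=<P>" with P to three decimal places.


Straddling triangles (20 of 50):
  (v5,v10,v6) [+-+] → (0.2392, 2.38302, 0)–(0.2392, 2.06683, 0.511584)  len=0.6014
  (v6,v10,v11) [+--] → (0.2392, 2.06683, 0.511584)–(0.2392, 2.00682, 0.6087)  len=0.1142
  (v6,v11,v7) [+-+] → (0.2392, 2.00682, 0.6087)–(0.2392, 1.46141, 0.40036)  len=0.5839
  (v7,v11,v12) [+--] → (0.2392, 1.46141, 0.40036)–(0.2392, 1.39816, 0.3762)  len=0.0677
  (v7,v12,v8) [+-+] → (0.2392, 1.39816, 0.3762)–(0.2392, 1.39816, -0.271935)  len=0.6481
  (v8,v12,v13) [+--] → (0.2392, 1.39816, -0.271935)–(0.2392, 1.39816, -0.3762)  len=0.1043
  (v8,v13,v9) [+-+] → (0.2392, 1.39816, -0.3762)–(0.2392, 1.86322, -0.553849)  len=0.4978
  (v9,v13,v14) [+--] → (0.2392, 1.86322, -0.553849)–(0.2392, 2.00682, -0.6087)  len=0.1537
  (v9,v14,v5) [+-+] → (0.2392, 2.00682, -0.6087)–(0.2392, 2.29882, -0.136269)  len=0.5554
  (v5,v14,v10) [+--] → (0.2392, 2.29882, -0.136269)–(0.2392, 2.38302, 0)  len=0.1602
  (v15,v20,v16) [-+-] → (0.2392, -2.38302, 0)–(0.2392, -2.29882, 0.136269)  len=0.1602
  (v16,v20,v21) [-++] → (0.2392, -2.29882, 0.136269)–(0.2392, -2.00682, 0.6087)  len=0.5554
  (v16,v21,v17) [-+-] → (0.2392, -2.00682, 0.6087)–(0.2392, -1.86322, 0.553849)  len=0.1537
  (v17,v21,v22) [-++] → (0.2392, -1.86322, 0.553849)–(0.2392, -1.39816, 0.3762)  len=0.4978
  (v17,v22,v18) [-+-] → (0.2392, -1.39816, 0.3762)–(0.2392, -1.39816, 0.271935)  len=0.1043
  (v18,v22,v23) [-++] → (0.2392, -1.39816, 0.271935)–(0.2392, -1.39816, -0.3762)  len=0.6481
  (v18,v23,v19) [-+-] → (0.2392, -1.39816, -0.3762)–(0.2392, -1.46141, -0.40036)  len=0.0677
  (v19,v23,v24) [-++] → (0.2392, -1.46141, -0.40036)–(0.2392, -2.00682, -0.6087)  len=0.5839
  (v19,v24,v15) [-+-] → (0.2392, -2.00682, -0.6087)–(0.2392, -2.06683, -0.511584)  len=0.1142
  (v15,v24,v20) [-++] → (0.2392, -2.06683, -0.511584)–(0.2392, -2.38302, 0)  len=0.6014

Chained into 2 loop(s):
  loop 1: 10 segments, perimeter = 3.4867
  loop 2: 10 segments, perimeter = 3.4867
Total perimeter = 6.973

loops=2 perimeter=6.973


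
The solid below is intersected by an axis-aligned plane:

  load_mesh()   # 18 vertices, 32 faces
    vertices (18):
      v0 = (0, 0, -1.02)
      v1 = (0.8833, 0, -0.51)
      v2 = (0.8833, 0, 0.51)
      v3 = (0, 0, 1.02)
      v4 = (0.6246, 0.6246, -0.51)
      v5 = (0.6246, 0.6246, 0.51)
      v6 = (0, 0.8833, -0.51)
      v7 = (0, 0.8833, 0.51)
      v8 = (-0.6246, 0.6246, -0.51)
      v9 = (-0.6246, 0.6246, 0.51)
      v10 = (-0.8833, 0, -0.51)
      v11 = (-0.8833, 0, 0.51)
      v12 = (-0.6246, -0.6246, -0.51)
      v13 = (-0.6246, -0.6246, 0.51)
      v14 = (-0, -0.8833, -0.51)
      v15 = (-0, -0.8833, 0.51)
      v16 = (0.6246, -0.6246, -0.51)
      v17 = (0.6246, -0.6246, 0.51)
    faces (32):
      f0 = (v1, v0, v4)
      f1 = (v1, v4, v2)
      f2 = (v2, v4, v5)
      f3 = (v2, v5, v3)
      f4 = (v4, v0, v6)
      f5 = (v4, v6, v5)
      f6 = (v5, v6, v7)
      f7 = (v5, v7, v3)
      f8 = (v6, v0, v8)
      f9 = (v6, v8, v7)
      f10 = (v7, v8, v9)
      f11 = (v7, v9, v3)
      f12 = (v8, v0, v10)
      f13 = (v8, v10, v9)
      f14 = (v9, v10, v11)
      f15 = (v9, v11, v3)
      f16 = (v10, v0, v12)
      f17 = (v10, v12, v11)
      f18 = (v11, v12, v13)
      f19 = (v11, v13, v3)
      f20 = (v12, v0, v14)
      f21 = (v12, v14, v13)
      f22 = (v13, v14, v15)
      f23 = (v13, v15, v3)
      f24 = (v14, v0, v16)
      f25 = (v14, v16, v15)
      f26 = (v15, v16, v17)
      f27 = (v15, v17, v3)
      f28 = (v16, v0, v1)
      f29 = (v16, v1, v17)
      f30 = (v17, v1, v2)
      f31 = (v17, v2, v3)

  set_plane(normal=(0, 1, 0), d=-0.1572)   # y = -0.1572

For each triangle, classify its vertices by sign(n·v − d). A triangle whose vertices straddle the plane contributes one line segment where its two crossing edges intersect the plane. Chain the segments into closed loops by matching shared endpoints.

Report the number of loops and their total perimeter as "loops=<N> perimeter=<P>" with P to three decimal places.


Straddling triangles (12 of 32):
  (v10,v0,v12) [++-] → (-0.1572, -0.1572, -0.891643)–(-0.81819, -0.1572, -0.51)  len=0.7633
  (v10,v12,v11) [+-+] → (-0.81819, -0.1572, -0.51)–(-0.81819, -0.1572, 0.253285)  len=0.7633
  (v11,v12,v13) [+--] → (-0.81819, -0.1572, 0.253285)–(-0.81819, -0.1572, 0.51)  len=0.2567
  (v11,v13,v3) [+-+] → (-0.81819, -0.1572, 0.51)–(-0.1572, -0.1572, 0.891643)  len=0.7633
  (v12,v0,v14) [-+-] → (-0.1572, -0.1572, -0.891643)–(0, -0.1572, -0.929236)  len=0.1616
  (v13,v15,v3) [--+] → (0, -0.1572, 0.929236)–(-0.1572, -0.1572, 0.891643)  len=0.1616
  (v14,v0,v16) [-+-] → (0, -0.1572, -0.929236)–(0.1572, -0.1572, -0.891643)  len=0.1616
  (v15,v17,v3) [--+] → (0.1572, -0.1572, 0.891643)–(0, -0.1572, 0.929236)  len=0.1616
  (v16,v0,v1) [-++] → (0.1572, -0.1572, -0.891643)–(0.81819, -0.1572, -0.51)  len=0.7633
  (v16,v1,v17) [-+-] → (0.81819, -0.1572, -0.51)–(0.81819, -0.1572, -0.253285)  len=0.2567
  (v17,v1,v2) [-++] → (0.81819, -0.1572, -0.253285)–(0.81819, -0.1572, 0.51)  len=0.7633
  (v17,v2,v3) [-++] → (0.81819, -0.1572, 0.51)–(0.1572, -0.1572, 0.891643)  len=0.7633

Chained into 1 loop(s):
  loop 1: 12 segments, perimeter = 5.7396
Total perimeter = 5.740

loops=1 perimeter=5.740


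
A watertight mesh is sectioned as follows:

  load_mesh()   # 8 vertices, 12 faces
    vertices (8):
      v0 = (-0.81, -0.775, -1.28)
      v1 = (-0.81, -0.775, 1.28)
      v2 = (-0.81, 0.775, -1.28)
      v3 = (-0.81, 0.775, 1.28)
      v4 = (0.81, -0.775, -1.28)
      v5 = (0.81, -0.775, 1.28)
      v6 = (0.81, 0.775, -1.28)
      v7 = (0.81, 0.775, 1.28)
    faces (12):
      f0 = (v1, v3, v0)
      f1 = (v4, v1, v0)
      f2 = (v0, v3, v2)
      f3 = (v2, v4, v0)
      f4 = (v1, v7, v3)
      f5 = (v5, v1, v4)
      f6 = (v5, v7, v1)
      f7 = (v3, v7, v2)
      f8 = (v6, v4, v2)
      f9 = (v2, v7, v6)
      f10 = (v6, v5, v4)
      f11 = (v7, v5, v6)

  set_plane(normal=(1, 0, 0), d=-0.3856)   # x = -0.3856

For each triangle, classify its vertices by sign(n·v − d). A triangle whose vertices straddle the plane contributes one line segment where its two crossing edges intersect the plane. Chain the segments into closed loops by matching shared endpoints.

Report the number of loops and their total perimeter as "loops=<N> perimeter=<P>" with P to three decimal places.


loops=1 perimeter=8.220

Straddling triangles (8 of 12):
  (v4,v1,v0) [+--] → (-0.3856, -0.775, 0.609343)–(-0.3856, -0.775, -1.28)  len=1.8893
  (v2,v4,v0) [-+-] → (-0.3856, 0.368938, -1.28)–(-0.3856, -0.775, -1.28)  len=1.1439
  (v1,v7,v3) [-+-] → (-0.3856, -0.368938, 1.28)–(-0.3856, 0.775, 1.28)  len=1.1439
  (v5,v1,v4) [+-+] → (-0.3856, -0.775, 1.28)–(-0.3856, -0.775, 0.609343)  len=0.6707
  (v5,v7,v1) [++-] → (-0.3856, -0.368938, 1.28)–(-0.3856, -0.775, 1.28)  len=0.4061
  (v3,v7,v2) [-+-] → (-0.3856, 0.775, 1.28)–(-0.3856, 0.775, -0.609343)  len=1.8893
  (v6,v4,v2) [++-] → (-0.3856, 0.368938, -1.28)–(-0.3856, 0.775, -1.28)  len=0.4061
  (v2,v7,v6) [-++] → (-0.3856, 0.775, -0.609343)–(-0.3856, 0.775, -1.28)  len=0.6707

Chained into 1 loop(s):
  loop 1: 8 segments, perimeter = 8.2200
Total perimeter = 8.220


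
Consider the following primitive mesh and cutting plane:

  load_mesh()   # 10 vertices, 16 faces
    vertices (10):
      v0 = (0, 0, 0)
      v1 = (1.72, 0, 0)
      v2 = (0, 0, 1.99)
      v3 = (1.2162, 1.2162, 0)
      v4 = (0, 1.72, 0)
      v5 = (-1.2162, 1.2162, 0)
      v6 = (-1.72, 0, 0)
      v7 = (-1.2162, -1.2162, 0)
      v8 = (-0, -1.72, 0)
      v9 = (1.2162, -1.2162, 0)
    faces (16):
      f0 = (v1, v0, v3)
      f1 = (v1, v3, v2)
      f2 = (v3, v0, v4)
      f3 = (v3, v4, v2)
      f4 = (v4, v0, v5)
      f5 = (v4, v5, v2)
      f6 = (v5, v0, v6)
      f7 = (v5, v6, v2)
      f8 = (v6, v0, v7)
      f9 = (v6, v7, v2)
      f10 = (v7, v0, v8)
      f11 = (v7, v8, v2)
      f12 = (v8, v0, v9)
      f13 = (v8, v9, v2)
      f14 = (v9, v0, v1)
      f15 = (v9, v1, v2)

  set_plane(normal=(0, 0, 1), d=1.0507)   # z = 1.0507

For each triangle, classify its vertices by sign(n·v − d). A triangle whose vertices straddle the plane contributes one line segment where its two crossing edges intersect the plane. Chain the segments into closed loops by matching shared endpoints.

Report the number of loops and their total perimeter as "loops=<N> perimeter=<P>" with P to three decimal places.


loops=1 perimeter=4.971

Straddling triangles (8 of 16):
  (v1,v3,v2) [--+] → (0.574059, 0.574059, 1.0507)–(0.811857, 0, 1.0507)  len=0.6214
  (v3,v4,v2) [--+] → (0, 0.811857, 1.0507)–(0.574059, 0.574059, 1.0507)  len=0.6214
  (v4,v5,v2) [--+] → (-0.574059, 0.574059, 1.0507)–(0, 0.811857, 1.0507)  len=0.6214
  (v5,v6,v2) [--+] → (-0.811857, 0, 1.0507)–(-0.574059, 0.574059, 1.0507)  len=0.6214
  (v6,v7,v2) [--+] → (-0.574059, -0.574059, 1.0507)–(-0.811857, 0, 1.0507)  len=0.6214
  (v7,v8,v2) [--+] → (0, -0.811857, 1.0507)–(-0.574059, -0.574059, 1.0507)  len=0.6214
  (v8,v9,v2) [--+] → (0.574059, -0.574059, 1.0507)–(0, -0.811857, 1.0507)  len=0.6214
  (v9,v1,v2) [--+] → (0.811857, 0, 1.0507)–(0.574059, -0.574059, 1.0507)  len=0.6214

Chained into 1 loop(s):
  loop 1: 8 segments, perimeter = 4.9709
Total perimeter = 4.971


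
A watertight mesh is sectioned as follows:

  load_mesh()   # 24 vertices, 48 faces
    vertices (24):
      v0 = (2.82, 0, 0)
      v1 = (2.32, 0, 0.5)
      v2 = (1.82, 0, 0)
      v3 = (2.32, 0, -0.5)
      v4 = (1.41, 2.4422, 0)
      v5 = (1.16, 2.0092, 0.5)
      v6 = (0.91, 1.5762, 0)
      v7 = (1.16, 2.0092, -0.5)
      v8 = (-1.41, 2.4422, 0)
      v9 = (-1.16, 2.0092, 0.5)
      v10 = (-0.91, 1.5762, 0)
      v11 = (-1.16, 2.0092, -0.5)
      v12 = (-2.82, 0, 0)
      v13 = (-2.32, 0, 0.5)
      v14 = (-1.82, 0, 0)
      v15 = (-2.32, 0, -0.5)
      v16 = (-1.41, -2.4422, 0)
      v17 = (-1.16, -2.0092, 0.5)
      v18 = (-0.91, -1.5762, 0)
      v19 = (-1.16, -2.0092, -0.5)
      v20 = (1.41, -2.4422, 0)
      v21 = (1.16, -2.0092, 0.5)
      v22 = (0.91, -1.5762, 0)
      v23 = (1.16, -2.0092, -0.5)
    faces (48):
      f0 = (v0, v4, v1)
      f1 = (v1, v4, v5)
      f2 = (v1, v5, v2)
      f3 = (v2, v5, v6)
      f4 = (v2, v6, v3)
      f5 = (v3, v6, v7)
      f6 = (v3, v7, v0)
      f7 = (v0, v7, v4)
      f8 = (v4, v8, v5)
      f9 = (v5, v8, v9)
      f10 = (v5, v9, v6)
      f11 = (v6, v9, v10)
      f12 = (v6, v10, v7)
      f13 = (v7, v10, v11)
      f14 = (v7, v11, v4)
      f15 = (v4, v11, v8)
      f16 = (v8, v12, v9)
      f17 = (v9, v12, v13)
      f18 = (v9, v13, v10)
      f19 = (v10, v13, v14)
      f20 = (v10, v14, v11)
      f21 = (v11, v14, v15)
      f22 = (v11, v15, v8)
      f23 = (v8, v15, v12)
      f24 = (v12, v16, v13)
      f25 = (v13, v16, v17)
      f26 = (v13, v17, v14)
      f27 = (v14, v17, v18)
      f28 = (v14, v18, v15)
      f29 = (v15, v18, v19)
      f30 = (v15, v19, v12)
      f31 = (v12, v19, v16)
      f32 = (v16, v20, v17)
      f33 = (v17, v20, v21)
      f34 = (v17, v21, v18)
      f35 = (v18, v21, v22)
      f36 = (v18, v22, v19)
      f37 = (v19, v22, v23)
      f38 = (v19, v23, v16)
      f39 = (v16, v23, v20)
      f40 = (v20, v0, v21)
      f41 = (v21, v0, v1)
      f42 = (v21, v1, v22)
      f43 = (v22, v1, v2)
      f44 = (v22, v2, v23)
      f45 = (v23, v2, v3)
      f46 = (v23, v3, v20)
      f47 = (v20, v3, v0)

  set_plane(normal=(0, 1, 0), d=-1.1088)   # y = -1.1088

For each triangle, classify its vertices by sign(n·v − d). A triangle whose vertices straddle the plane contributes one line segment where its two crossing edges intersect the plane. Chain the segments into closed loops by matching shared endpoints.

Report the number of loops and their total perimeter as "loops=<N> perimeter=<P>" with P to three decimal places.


Straddling triangles (16 of 48):
  (v12,v16,v13) [+-+] → (-2.17984, -1.1088, 0)–(-1.90684, -1.1088, 0.272992)  len=0.3861
  (v13,v16,v17) [+--] → (-1.90684, -1.1088, 0.272992)–(-1.67984, -1.1088, 0.5)  len=0.3210
  (v13,v17,v14) [+-+] → (-1.67984, -1.1088, 0.5)–(-1.45577, -1.1088, 0.275931)  len=0.3169
  (v14,v17,v18) [+--] → (-1.45577, -1.1088, 0.275931)–(-1.17985, -1.1088, 0)  len=0.3902
  (v14,v18,v15) [+-+] → (-1.17985, -1.1088, 0)–(-1.32812, -1.1088, -0.148268)  len=0.2097
  (v15,v18,v19) [+--] → (-1.32812, -1.1088, -0.148268)–(-1.67984, -1.1088, -0.5)  len=0.4974
  (v15,v19,v12) [+-+] → (-1.67984, -1.1088, -0.5)–(-1.90391, -1.1088, -0.275931)  len=0.3169
  (v12,v19,v16) [+--] → (-1.90391, -1.1088, -0.275931)–(-2.17984, -1.1088, 0)  len=0.3902
  (v20,v0,v21) [-+-] → (2.17984, -1.1088, 0)–(1.90391, -1.1088, 0.275931)  len=0.3902
  (v21,v0,v1) [-++] → (1.90391, -1.1088, 0.275931)–(1.67984, -1.1088, 0.5)  len=0.3169
  (v21,v1,v22) [-+-] → (1.67984, -1.1088, 0.5)–(1.32812, -1.1088, 0.148268)  len=0.4974
  (v22,v1,v2) [-++] → (1.32812, -1.1088, 0.148268)–(1.17985, -1.1088, 0)  len=0.2097
  (v22,v2,v23) [-+-] → (1.17985, -1.1088, 0)–(1.45577, -1.1088, -0.275931)  len=0.3902
  (v23,v2,v3) [-++] → (1.45577, -1.1088, -0.275931)–(1.67984, -1.1088, -0.5)  len=0.3169
  (v23,v3,v20) [-+-] → (1.67984, -1.1088, -0.5)–(1.90684, -1.1088, -0.272992)  len=0.3210
  (v20,v3,v0) [-++] → (1.90684, -1.1088, -0.272992)–(2.17984, -1.1088, 0)  len=0.3861

Chained into 2 loop(s):
  loop 1: 8 segments, perimeter = 2.8284
  loop 2: 8 segments, perimeter = 2.8284
Total perimeter = 5.657

loops=2 perimeter=5.657


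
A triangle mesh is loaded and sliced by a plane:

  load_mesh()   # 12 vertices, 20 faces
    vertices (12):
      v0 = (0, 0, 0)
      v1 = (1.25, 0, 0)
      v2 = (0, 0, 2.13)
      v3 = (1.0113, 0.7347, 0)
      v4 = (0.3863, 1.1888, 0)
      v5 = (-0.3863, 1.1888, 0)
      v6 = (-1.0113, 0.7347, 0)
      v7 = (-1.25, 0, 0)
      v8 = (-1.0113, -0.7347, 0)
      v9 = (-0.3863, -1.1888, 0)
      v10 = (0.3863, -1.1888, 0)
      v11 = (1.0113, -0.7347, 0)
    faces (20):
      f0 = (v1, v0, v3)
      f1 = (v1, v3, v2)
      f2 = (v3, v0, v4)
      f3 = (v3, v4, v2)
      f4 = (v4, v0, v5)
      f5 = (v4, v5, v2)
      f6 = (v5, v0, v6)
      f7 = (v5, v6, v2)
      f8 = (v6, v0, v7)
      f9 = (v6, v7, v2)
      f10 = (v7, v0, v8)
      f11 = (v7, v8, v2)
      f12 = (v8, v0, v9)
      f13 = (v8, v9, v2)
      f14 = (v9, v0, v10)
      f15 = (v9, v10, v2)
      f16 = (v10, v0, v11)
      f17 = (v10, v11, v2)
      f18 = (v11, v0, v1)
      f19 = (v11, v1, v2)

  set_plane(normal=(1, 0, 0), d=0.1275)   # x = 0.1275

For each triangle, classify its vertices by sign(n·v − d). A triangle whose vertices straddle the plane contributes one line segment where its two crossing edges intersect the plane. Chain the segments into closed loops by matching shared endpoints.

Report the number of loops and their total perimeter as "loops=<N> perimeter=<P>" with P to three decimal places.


Straddling triangles (12 of 20):
  (v1,v0,v3) [+-+] → (0.1275, 0, 0)–(0.1275, 0.0926276, 0)  len=0.0926
  (v1,v3,v2) [++-] → (0.1275, 0.0926276, 1.86146)–(0.1275, 0, 1.91274)  len=0.1059
  (v3,v0,v4) [+-+] → (0.1275, 0.0926276, 0)–(0.1275, 0.392369, 0)  len=0.2997
  (v3,v4,v2) [++-] → (0.1275, 0.392369, 1.42698)–(0.1275, 0.0926276, 1.86146)  len=0.5278
  (v4,v0,v5) [+--] → (0.1275, 0.392369, 0)–(0.1275, 1.1888, 0)  len=0.7964
  (v4,v5,v2) [+--] → (0.1275, 1.1888, 0)–(0.1275, 0.392369, 1.42698)  len=1.6342
  (v9,v0,v10) [--+] → (0.1275, -0.392369, 0)–(0.1275, -1.1888, 0)  len=0.7964
  (v9,v10,v2) [-+-] → (0.1275, -1.1888, 0)–(0.1275, -0.392369, 1.42698)  len=1.6342
  (v10,v0,v11) [+-+] → (0.1275, -0.392369, 0)–(0.1275, -0.0926276, 0)  len=0.2997
  (v10,v11,v2) [++-] → (0.1275, -0.0926276, 1.86146)–(0.1275, -0.392369, 1.42698)  len=0.5278
  (v11,v0,v1) [+-+] → (0.1275, -0.0926276, 0)–(0.1275, 0, 0)  len=0.0926
  (v11,v1,v2) [++-] → (0.1275, 0, 1.91274)–(0.1275, -0.0926276, 1.86146)  len=0.1059

Chained into 1 loop(s):
  loop 1: 12 segments, perimeter = 6.9134
Total perimeter = 6.913

loops=1 perimeter=6.913


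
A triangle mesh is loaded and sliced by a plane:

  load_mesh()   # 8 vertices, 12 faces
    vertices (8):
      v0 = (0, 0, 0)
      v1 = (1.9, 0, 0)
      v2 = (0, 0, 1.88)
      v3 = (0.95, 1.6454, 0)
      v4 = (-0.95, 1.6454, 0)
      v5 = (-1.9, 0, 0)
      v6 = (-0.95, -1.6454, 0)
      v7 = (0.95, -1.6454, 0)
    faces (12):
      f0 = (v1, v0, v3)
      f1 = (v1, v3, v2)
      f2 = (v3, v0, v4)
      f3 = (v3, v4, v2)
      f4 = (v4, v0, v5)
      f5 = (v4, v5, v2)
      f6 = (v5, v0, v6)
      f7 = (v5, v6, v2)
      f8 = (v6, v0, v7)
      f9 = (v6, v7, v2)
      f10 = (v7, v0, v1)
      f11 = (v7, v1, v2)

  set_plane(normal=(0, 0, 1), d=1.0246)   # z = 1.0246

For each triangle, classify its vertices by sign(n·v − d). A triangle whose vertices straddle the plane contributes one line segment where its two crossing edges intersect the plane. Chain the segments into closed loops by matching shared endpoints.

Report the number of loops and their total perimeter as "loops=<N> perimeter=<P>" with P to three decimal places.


Straddling triangles (6 of 12):
  (v1,v3,v2) [--+] → (0.43225, 0.748657, 1.0246)–(0.8645, 0, 1.0246)  len=0.8645
  (v3,v4,v2) [--+] → (-0.43225, 0.748657, 1.0246)–(0.43225, 0.748657, 1.0246)  len=0.8645
  (v4,v5,v2) [--+] → (-0.8645, 0, 1.0246)–(-0.43225, 0.748657, 1.0246)  len=0.8645
  (v5,v6,v2) [--+] → (-0.43225, -0.748657, 1.0246)–(-0.8645, 0, 1.0246)  len=0.8645
  (v6,v7,v2) [--+] → (0.43225, -0.748657, 1.0246)–(-0.43225, -0.748657, 1.0246)  len=0.8645
  (v7,v1,v2) [--+] → (0.8645, 0, 1.0246)–(0.43225, -0.748657, 1.0246)  len=0.8645

Chained into 1 loop(s):
  loop 1: 6 segments, perimeter = 5.1869
Total perimeter = 5.187

loops=1 perimeter=5.187


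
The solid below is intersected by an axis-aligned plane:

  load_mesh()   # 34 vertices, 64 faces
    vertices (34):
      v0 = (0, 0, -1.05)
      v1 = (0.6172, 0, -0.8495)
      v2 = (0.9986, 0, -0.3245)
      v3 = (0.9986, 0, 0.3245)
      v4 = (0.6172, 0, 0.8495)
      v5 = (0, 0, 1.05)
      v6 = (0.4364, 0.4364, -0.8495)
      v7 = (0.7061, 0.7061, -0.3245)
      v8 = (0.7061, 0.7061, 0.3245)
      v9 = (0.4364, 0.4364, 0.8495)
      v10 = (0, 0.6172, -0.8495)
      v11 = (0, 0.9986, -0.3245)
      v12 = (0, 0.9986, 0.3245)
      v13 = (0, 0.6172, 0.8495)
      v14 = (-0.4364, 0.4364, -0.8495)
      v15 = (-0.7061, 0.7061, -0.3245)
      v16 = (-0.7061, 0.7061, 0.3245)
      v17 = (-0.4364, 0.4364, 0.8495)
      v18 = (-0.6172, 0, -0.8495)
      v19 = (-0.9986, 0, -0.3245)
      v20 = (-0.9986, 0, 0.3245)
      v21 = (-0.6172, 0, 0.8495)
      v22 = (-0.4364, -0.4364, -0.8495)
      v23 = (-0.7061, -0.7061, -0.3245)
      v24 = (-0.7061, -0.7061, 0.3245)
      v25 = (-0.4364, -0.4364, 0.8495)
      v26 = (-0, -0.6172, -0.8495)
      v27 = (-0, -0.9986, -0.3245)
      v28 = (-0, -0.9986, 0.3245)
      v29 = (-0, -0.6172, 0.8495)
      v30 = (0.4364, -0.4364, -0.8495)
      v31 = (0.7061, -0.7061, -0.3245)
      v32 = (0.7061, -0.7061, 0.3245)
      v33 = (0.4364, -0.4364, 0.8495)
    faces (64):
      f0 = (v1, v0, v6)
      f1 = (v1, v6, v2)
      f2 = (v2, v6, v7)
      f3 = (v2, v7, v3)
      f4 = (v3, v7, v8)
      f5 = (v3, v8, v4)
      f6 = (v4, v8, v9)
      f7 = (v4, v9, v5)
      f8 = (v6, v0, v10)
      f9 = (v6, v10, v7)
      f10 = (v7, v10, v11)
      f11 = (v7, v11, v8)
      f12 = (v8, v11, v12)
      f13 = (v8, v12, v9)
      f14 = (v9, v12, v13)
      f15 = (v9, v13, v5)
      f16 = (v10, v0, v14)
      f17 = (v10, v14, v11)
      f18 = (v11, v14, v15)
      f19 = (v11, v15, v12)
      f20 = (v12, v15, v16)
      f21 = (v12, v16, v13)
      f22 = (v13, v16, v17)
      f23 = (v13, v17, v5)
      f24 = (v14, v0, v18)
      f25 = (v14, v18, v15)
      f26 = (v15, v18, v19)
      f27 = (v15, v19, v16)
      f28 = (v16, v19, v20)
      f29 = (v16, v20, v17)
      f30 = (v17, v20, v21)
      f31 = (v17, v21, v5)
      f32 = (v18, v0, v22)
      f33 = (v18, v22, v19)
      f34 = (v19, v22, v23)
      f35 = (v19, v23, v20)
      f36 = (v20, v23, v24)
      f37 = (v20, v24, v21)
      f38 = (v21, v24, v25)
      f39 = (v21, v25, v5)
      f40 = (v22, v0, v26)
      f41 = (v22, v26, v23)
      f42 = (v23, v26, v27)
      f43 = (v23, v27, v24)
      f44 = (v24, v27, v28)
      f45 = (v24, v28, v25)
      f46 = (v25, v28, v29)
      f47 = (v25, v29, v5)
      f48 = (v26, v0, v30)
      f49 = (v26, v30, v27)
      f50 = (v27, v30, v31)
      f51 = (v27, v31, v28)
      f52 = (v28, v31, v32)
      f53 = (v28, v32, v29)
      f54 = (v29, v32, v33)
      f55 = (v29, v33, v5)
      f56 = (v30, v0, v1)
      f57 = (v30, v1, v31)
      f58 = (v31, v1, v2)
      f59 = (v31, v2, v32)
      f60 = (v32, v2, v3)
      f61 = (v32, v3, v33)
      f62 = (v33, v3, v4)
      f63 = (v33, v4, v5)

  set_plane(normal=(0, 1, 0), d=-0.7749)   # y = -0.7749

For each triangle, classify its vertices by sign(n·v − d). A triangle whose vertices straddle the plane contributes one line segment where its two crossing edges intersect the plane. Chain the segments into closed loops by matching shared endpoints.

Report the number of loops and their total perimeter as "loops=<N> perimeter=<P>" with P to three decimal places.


Straddling triangles (10 of 64):
  (v23,v26,v27) [++-] → (0, -0.7749, -0.632425)–(-0.540016, -0.7749, -0.3245)  len=0.6216
  (v23,v27,v24) [+-+] → (-0.540016, -0.7749, -0.3245)–(-0.540016, -0.7749, 0.171846)  len=0.4963
  (v24,v27,v28) [+--] → (-0.540016, -0.7749, 0.171846)–(-0.540016, -0.7749, 0.3245)  len=0.1527
  (v24,v28,v25) [+-+] → (-0.540016, -0.7749, 0.3245)–(-0.173644, -0.7749, 0.533398)  len=0.4217
  (v25,v28,v29) [+-+] → (-0.173644, -0.7749, 0.533398)–(0, -0.7749, 0.632425)  len=0.1999
  (v26,v30,v27) [++-] → (0.173644, -0.7749, -0.533398)–(0, -0.7749, -0.632425)  len=0.1999
  (v27,v30,v31) [-++] → (0.173644, -0.7749, -0.533398)–(0.540016, -0.7749, -0.3245)  len=0.4217
  (v27,v31,v28) [-+-] → (0.540016, -0.7749, -0.3245)–(0.540016, -0.7749, -0.171846)  len=0.1527
  (v28,v31,v32) [-++] → (0.540016, -0.7749, -0.171846)–(0.540016, -0.7749, 0.3245)  len=0.4963
  (v28,v32,v29) [-++] → (0.540016, -0.7749, 0.3245)–(0, -0.7749, 0.632425)  len=0.6216

Chained into 1 loop(s):
  loop 1: 10 segments, perimeter = 3.7846
Total perimeter = 3.785

loops=1 perimeter=3.785
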